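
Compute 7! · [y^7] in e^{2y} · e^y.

The EGF product rule gives c_7 = Σ_{k_1+k_2=7} C(7; k_1,k_2) · ∏ g_i(k_i), where e^{2y} gives (2)^k; e^y gives (1)^k.
g_1(k) for k = 0…7: 1, 2, 4, 8, 16, 32, 64, 128.
g_2(k) for k = 0…7: 1, 1, 1, 1, 1, 1, 1, 1.
c_7 = Σ_k C(7,k)·g_1(k)·g_2(7−k) = 1·1·1 + 7·2·1 + 21·4·1 + 35·8·1 + 35·16·1 + 21·32·1 + 7·64·1 + 1·128·1 = 1 + 14 + 84 + 280 + 560 + 672 + 448 + 128 = 2187.

2187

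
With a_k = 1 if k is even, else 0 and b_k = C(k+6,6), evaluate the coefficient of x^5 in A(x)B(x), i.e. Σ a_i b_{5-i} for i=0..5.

553

Write out a_i and b_{5-i} for i = 0,…,5 and sum the products.
Σ = 1·462 + 0·210 + 1·84 + 0·28 + 1·7 + 0·1 = 553.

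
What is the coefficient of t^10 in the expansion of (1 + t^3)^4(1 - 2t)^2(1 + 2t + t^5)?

8

(1 + t^3)^4 has coefficients 1,0,0,4,0,0,6,0,0,4,0 for degrees 0…10.
(1 - 2t)^2 has coefficients 1,-4,4,0,0,0,0,0,0,0,0 for degrees 0…10.
Finally multiplying by (1 + 2t + t^5), the product of all factors after the first has coefficients 1,-2,-4,8,0,1,-4,4,0,0,0 for degrees 0…10.
[t^10] = 1·0 + 4·4 + 6·0 + 4·(-2) = 8.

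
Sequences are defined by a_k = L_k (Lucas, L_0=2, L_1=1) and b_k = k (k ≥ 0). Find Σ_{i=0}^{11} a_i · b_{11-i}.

828

This is [x^11] in the product of the two ordinary generating functions.
Σ = 2·11 + 1·10 + 3·9 + 4·8 + 7·7 + 11·6 + 18·5 + 29·4 + 47·3 + 76·2 + 123·1 + 199·0 = 828.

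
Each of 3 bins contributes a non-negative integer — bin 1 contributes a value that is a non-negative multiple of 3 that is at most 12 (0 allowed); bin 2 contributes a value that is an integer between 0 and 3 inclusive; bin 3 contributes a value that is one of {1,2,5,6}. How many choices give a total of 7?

The generating function for the choices is (1 + z³ + z⁶ + z⁹ + z¹²)·(1 + z + z² + z³)·(z + z² + z⁵ + z⁶); the count is [z⁷].
(1 + z³ + z⁶ + z⁹ + z¹²) has coefficients 1,0,0,1,0,0,1,0 for degrees 0…7.
(1 + z + z² + z³) has coefficients 1,1,1,1,0,0,0,0 for degrees 0…7.
Finally multiplying by (z + z² + z⁵ + z⁶), the product of all factors after the first has coefficients 0,1,2,2,2,2,2,2 for degrees 0…7.
[z⁷] = 1·2 + 1·2 + 1·1 = 5.

5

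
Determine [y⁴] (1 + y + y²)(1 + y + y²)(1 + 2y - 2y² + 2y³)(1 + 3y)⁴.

(1 + y + y²) has coefficients 1,1,1 for degrees 0…2.
(1 + y + y²) has coefficients 1,1,1,0,0 for degrees 0…4.
Multiplying by (1 + 2y - 2y² + 2y³) gives running coefficients 1,3,1,2,0 for degrees 0…4.
Finally multiplying by (1 + 3y)⁴, the product of all factors after the first has coefficients 1,15,91,284,483 for degrees 0…4.
[y⁴] = 1·483 + 1·284 + 1·91 = 858.

858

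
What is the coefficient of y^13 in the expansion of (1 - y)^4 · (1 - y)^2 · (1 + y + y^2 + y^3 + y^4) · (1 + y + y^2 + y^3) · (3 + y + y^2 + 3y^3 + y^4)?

-7

(1 - y)^4 has coefficients 1,-4,6,-4,1 for degrees 0…4.
(1 - y)^2 has coefficients 1,-2,1,0,0,0,0,0,0,0,0,0,0,0 for degrees 0…13.
Multiplying by (1 + y + y^2 + y^3 + y^4) gives running coefficients 1,-1,0,0,0,-1,1,0,0,0,0,0,0,0 for degrees 0…13.
Multiplying by (1 + y + y^2 + y^3) gives running coefficients 1,0,0,0,-1,-1,0,0,0,1,0,0,0,0 for degrees 0…13.
Finally multiplying by (3 + y + y^2 + 3y^3 + y^4), the product of all factors after the first has coefficients 3,1,1,3,-2,-4,-2,-4,-4,2,1,1,3,1 for degrees 0…13.
[y^13] = 1·1 − 4·3 + 6·1 − 4·1 + 1·2 = -7.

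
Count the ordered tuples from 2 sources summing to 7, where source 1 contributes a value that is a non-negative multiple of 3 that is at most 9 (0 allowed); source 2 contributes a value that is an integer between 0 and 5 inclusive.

The generating function for the choices is (1 + t³ + t⁶ + t⁹)·(1 + t + t² + t³ + t⁴ + t⁵); the count is [t⁷].
(1 + t³ + t⁶ + t⁹) has coefficients 1,0,0,1,0,0,1,0 for degrees 0…7.
(1 + t + t² + t³ + t⁴ + t⁵) has coefficients 1,1,1,1,1,1,0,0 for degrees 0…7.
[t⁷] = 1·0 + 1·1 + 1·1 = 2.

2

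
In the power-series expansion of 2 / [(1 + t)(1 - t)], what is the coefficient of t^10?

2

Partial fractions give a closed form: a_n = (1)·(-1)^n + (1)·1^n.
At n = 10: a_10 = 2.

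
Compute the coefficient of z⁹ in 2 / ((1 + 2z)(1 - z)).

-682

Partial fractions give a closed form: a_n = (4/3)·(-2)^n + (2/3)·1^n.
At n = 9: a_9 = -682.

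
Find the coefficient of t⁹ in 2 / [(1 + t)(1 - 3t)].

Partial fractions give a closed form: a_n = (1/2)·(-1)^n + (3/2)·3^n.
At n = 9: a_9 = 29524.

29524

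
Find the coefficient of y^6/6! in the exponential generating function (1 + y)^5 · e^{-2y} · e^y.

The EGF product rule gives c_6 = Σ_{k_1+k_2+k_3=6} C(6; k_1,k_2,k_3) · ∏ g_i(k_i), where (1+y)^5 gives the falling factorial (5)_k; e^{-2y} gives (-2)^k; e^y gives (1)^k.
g_1(k) for k = 0…6: 1, 5, 20, 60, 120, 120, 0.
g_2(k) for k = 0…6: 1, -2, 4, -8, 16, -32, 64.
g_3(k) for k = 0…6: 1, 1, 1, 1, 1, 1, 1.
First combine the last two factors: h(k) = Σ_j C(k,j)·g_2(j)·g_3(k−j) for k = 0…6: 1, -1, 1, -1, 1, -1, 1.
c_6 = Σ_k C(6,k)·g_1(k)·h(6−k) = 1·1·1 + 6·5·(-1) + 15·20·1 + 20·60·(-1) + 15·120·1 + 6·120·(-1) = 1 − 30 + 300 − 1200 + 1800 − 720 = 151.

151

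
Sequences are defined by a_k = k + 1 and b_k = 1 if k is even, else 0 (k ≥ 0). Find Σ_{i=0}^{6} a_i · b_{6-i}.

Write out a_i and b_{6-i} for i = 0,…,6 and sum the products.
Σ = 1·1 + 2·0 + 3·1 + 4·0 + 5·1 + 6·0 + 7·1 = 16.

16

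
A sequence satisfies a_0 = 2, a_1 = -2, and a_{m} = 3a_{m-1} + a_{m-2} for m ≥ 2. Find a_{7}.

-1658

The ordinary generating function has denominator 1 - 3y - y^2.
Iterating the recurrence: a_0,…,a_{7} = 2, -2, -4, -14, -46, -152, -502, -1658.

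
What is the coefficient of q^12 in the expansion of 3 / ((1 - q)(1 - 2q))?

24573

Partial fractions give a closed form: a_n = (-3)·1^n + (6)·2^n.
At n = 12: a_12 = 24573.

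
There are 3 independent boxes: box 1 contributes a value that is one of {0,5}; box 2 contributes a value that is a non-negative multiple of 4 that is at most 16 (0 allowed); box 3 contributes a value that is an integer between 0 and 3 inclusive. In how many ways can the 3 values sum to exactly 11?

The generating function for the choices is (1 + x⁵)·(1 + x⁴ + x⁸ + x¹² + x¹⁶)·(1 + x + x² + x³); the count is [x¹¹].
(1 + x⁵) has coefficients 1,0,0,0,0,1 for degrees 0…5.
(1 + x⁴ + x⁸ + x¹² + x¹⁶) has coefficients 1,0,0,0,1,0,0,0,1,0,0,0 for degrees 0…11.
Finally multiplying by (1 + x + x² + x³), the product of all factors after the first has coefficients 1,1,1,1,1,1,1,1,1,1,1,1 for degrees 0…11.
[x¹¹] = 1·1 + 1·1 = 2.

2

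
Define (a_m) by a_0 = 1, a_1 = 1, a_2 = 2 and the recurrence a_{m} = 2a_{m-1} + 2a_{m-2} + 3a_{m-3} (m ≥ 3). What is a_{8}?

The ordinary generating function has denominator 1 - 2t - 2t^2 - 3t^3.
Iterating the recurrence: a_0,…,a_{8} = 1, 1, 2, 9, 25, 74, 225, 673, 2018.

2018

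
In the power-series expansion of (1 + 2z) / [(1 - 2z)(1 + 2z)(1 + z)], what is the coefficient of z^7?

85

The denominator gives the recurrence a_n = −a_(n−1) + 4a_(n−2) + 4a_(n−3) for n ≥ 3; the numerator fixes a_0 = 1, a_1 = 1, a_2 = 3.
Iterating: 1, 1, 3, 5, 11, 21, 43, 85, so a_7 = 85.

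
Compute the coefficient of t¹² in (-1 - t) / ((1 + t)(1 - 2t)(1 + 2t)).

Partial fractions give a closed form: a_n = (-1/2)·2^n + (-1/2)·(-2)^n.
At n = 12: a_12 = -4096.

-4096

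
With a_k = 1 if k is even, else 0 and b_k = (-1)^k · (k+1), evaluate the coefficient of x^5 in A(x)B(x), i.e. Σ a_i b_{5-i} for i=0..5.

Write out a_i and b_{5-i} for i = 0,…,5 and sum the products.
Σ = 1·(-6) + 0·5 + 1·(-4) + 0·3 + 1·(-2) + 0·1 = -12.

-12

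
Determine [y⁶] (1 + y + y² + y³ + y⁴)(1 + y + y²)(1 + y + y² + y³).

(1 + y + y² + y³ + y⁴) has coefficients 1,1,1,1,1 for degrees 0…4.
(1 + y + y²) has coefficients 1,1,1,0,0,0,0 for degrees 0…6.
Finally multiplying by (1 + y + y² + y³), the product of all factors after the first has coefficients 1,2,3,3,2,1,0 for degrees 0…6.
[y⁶] = 1·0 + 1·1 + 1·2 + 1·3 + 1·3 = 9.

9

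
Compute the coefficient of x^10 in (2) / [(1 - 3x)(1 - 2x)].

350198

The denominator gives the recurrence a_n = 5a_(n−1) − 6a_(n−2) for n ≥ 2; the numerator fixes a_0 = 2, a_1 = 10.
Iterating: 2, 10, 38, 130, 422, 1330, 4118, 12610, 38342, 116050, 350198, so a_10 = 350198.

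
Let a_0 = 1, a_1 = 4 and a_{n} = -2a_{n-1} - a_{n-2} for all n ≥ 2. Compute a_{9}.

The ordinary generating function has denominator 1 + 2y + y^2.
Iterating the recurrence: a_0,…,a_{9} = 1, 4, -9, 14, -19, 24, -29, 34, -39, 44.

44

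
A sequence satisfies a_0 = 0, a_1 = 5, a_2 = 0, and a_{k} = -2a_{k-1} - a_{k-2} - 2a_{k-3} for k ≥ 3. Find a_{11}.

The ordinary generating function has denominator 1 + 2t + t^2 + 2t^3.
Iterating the recurrence: a_0,…,a_{11} = 0, 5, 0, -5, 0, 5, 0, -5, 0, 5, 0, -5.

-5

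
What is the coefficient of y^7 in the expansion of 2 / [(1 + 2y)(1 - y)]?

Partial fractions give a closed form: a_n = (4/3)·(-2)^n + (2/3)·1^n.
At n = 7: a_7 = -170.

-170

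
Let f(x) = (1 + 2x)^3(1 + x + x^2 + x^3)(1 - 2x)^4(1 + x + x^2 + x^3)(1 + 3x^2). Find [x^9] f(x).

(1 + 2x)^3 has coefficients 1,6,12,8 for degrees 0…3.
(1 + x + x^2 + x^3) has coefficients 1,1,1,1,0,0,0,0,0,0 for degrees 0…9.
Multiplying by (1 - 2x)^4 gives running coefficients 1,-7,17,-15,0,8,-16,16,0,0 for degrees 0…9.
Multiplying by (1 + x + x^2 + x^3) gives running coefficients 1,-6,11,-4,-5,10,-23,8,8,0 for degrees 0…9.
Finally multiplying by (1 + 3x^2), the product of all factors after the first has coefficients 1,-6,14,-22,28,-2,-38,38,-61,24 for degrees 0…9.
[x^9] = 1·24 + 6·(-61) + 12·38 + 8·(-38) = -190.

-190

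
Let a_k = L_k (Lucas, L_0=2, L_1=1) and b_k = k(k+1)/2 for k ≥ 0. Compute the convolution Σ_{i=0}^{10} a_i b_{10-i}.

The convolution is the t^10 coefficient of A(t)B(t).
Σ = 2·55 + 1·45 + 3·36 + 4·28 + 7·21 + 11·15 + 18·10 + 29·6 + 47·3 + 76·1 + 123·0 = 1258.

1258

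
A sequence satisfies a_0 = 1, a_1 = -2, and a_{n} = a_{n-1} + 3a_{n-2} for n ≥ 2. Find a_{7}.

The ordinary generating function has denominator 1 - t - 3t^2.
Iterating the recurrence: a_0,…,a_{7} = 1, -2, 1, -5, -2, -17, -23, -74.

-74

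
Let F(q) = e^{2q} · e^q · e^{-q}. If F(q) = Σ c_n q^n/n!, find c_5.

The EGF product rule gives c_5 = Σ_{k_1+k_2+k_3=5} C(5; k_1,k_2,k_3) · ∏ g_i(k_i), where e^{2q} gives (2)^k; e^q gives (1)^k; e^{-q} gives (-1)^k.
g_1(k) for k = 0…5: 1, 2, 4, 8, 16, 32.
g_2(k) for k = 0…5: 1, 1, 1, 1, 1, 1.
g_3(k) for k = 0…5: 1, -1, 1, -1, 1, -1.
First combine the last two factors: h(k) = Σ_j C(k,j)·g_2(j)·g_3(k−j) for k = 0…5: 1, 0, 0, 0, 0, 0.
c_5 = Σ_k C(5,k)·g_1(k)·h(5−k) = 1·32·1 = 32.

32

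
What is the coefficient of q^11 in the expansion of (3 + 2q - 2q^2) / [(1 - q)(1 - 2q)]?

The denominator gives the recurrence a_n = 3a_(n−1) − 2a_(n−2) for n ≥ 3; the numerator fixes a_0 = 3, a_1 = 11, a_2 = 25.
Iterating: 3, 11, 25, 53, 109, 221, 445, 893, 1789, 3581, 7165, 14333, so a_11 = 14333.

14333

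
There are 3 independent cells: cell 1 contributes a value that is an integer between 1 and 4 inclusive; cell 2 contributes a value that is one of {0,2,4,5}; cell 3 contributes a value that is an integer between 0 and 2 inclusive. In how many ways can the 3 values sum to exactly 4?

5

The generating function for the choices is (x + x^2 + x^3 + x^4)·(1 + x^2 + x^4 + x^5)·(1 + x + x^2); the count is [x^4].
(x + x^2 + x^3 + x^4) has coefficients 0,1,1,1,1 for degrees 0…4.
(1 + x^2 + x^4 + x^5) has coefficients 1,0,1,0,1 for degrees 0…4.
Finally multiplying by (1 + x + x^2), the product of all factors after the first has coefficients 1,1,2,1,2 for degrees 0…4.
[x^4] = 1·1 + 1·2 + 1·1 + 1·1 = 5.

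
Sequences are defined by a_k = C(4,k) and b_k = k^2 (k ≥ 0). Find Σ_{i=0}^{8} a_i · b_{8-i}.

This is [x^8] in the product of the two ordinary generating functions.
Σ = 1·64 + 4·49 + 6·36 + 4·25 + 1·16 + 0·9 + 0·4 + 0·1 + 0·0 = 592.

592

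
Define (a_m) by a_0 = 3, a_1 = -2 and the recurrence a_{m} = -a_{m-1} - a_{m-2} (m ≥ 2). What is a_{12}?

The ordinary generating function has denominator 1 + z + z^2.
Iterating the recurrence: a_0,…,a_{12} = 3, -2, -1, 3, -2, -1, 3, -2, -1, 3, -2, -1, 3.

3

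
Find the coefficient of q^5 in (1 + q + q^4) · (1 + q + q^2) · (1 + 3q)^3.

(1 + q + q^4) has coefficients 1,1,0,0,1 for degrees 0…4.
(1 + q + q^2) has coefficients 1,1,1,0,0,0 for degrees 0…5.
Finally multiplying by (1 + 3q)^3, the product of all factors after the first has coefficients 1,10,37,63,54,27 for degrees 0…5.
[q^5] = 1·27 + 1·54 + 1·10 = 91.

91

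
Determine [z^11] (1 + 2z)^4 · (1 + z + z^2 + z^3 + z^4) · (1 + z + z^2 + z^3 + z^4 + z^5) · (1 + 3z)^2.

(1 + 2z)^4 has coefficients 1,8,24,32,16 for degrees 0…4.
(1 + z + z^2 + z^3 + z^4) has coefficients 1,1,1,1,1,0,0,0,0,0,0,0 for degrees 0…11.
Multiplying by (1 + z + z^2 + z^3 + z^4 + z^5) gives running coefficients 1,2,3,4,5,5,4,3,2,1,0,0 for degrees 0…11.
Finally multiplying by (1 + 3z)^2, the product of all factors after the first has coefficients 1,8,24,40,56,71,79,72,56,40,24,9 for degrees 0…11.
[z^11] = 1·9 + 8·24 + 24·40 + 32·56 + 16·72 = 4105.

4105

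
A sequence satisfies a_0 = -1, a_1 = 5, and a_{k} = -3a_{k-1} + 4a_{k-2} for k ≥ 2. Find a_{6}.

The ordinary generating function has denominator 1 + 3t - 4t^2.
Iterating the recurrence: a_0,…,a_{6} = -1, 5, -19, 77, -307, 1229, -4915.

-4915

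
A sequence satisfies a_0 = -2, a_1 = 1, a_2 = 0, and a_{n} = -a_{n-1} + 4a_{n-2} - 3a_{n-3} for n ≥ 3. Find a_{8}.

-1085

The ordinary generating function has denominator 1 + z - 4z^2 + 3z^3.
Iterating the recurrence: a_0,…,a_{8} = -2, 1, 0, 10, -13, 53, -135, 386, -1085.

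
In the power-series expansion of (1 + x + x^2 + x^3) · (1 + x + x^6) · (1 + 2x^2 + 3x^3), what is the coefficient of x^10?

5

(1 + x + x^2 + x^3) has coefficients 1,1,1,1 for degrees 0…3.
(1 + x + x^6) has coefficients 1,1,0,0,0,0,1,0,0,0,0 for degrees 0…10.
Finally multiplying by (1 + 2x^2 + 3x^3), the product of all factors after the first has coefficients 1,1,2,5,3,0,1,0,2,3,0 for degrees 0…10.
[x^10] = 1·0 + 1·3 + 1·2 + 1·0 = 5.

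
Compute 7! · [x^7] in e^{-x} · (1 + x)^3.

The EGF product rule gives c_7 = Σ_{k_1+k_2=7} C(7; k_1,k_2) · ∏ g_i(k_i), where e^{-x} gives (-1)^k; (1+x)^3 gives the falling factorial (3)_k.
g_1(k) for k = 0…7: 1, -1, 1, -1, 1, -1, 1, -1.
g_2(k) for k = 0…7: 1, 3, 6, 6, 0, 0, 0, 0.
c_7 = Σ_k C(7,k)·g_1(k)·g_2(7−k) = 35·1·6 + 21·(-1)·6 + 7·1·3 + 1·(-1)·1 = 210 − 126 + 21 − 1 = 104.

104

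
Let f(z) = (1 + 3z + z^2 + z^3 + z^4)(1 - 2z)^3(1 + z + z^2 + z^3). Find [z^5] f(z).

(1 + 3z + z^2 + z^3 + z^4) has coefficients 1,3,1,1,1 for degrees 0…4.
(1 - 2z)^3 has coefficients 1,-6,12,-8,0,0 for degrees 0…5.
Finally multiplying by (1 + z + z^2 + z^3), the product of all factors after the first has coefficients 1,-5,7,-1,-2,4 for degrees 0…5.
[z^5] = 1·4 + 3·(-2) + 1·(-1) + 1·7 + 1·(-5) = -1.

-1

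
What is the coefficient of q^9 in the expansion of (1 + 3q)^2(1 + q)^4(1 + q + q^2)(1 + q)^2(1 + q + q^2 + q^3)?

(1 + 3q)^2 has coefficients 1,6,9 for degrees 0…2.
(1 + q)^4 has coefficients 1,4,6,4,1,0,0,0,0,0 for degrees 0…9.
Multiplying by (1 + q + q^2) gives running coefficients 1,5,11,14,11,5,1,0,0,0 for degrees 0…9.
Multiplying by (1 + q)^2 gives running coefficients 1,7,22,41,50,41,22,7,1,0 for degrees 0…9.
Finally multiplying by (1 + q + q^2 + q^3), the product of all factors after the first has coefficients 1,8,30,71,120,154,154,120,71,30 for degrees 0…9.
[q^9] = 1·30 + 6·71 + 9·120 = 1536.

1536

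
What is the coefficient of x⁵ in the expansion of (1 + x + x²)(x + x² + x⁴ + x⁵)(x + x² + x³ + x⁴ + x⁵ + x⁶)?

7

(1 + x + x²) has coefficients 1,1,1 for degrees 0…2.
(x + x² + x⁴ + x⁵) has coefficients 0,1,1,0,1,1 for degrees 0…5.
Finally multiplying by (x + x² + x³ + x⁴ + x⁵ + x⁶), the product of all factors after the first has coefficients 0,0,1,2,2,3 for degrees 0…5.
[x⁵] = 1·3 + 1·2 + 1·2 = 7.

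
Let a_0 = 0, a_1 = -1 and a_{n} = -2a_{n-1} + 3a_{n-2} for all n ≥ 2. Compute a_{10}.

The ordinary generating function has denominator 1 + 2y - 3y^2.
Iterating the recurrence: a_0,…,a_{10} = 0, -1, 2, -7, 20, -61, 182, -547, 1640, -4921, 14762.

14762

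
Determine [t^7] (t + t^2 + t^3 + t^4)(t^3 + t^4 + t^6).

3

(t + t^2 + t^3 + t^4) has coefficients 0,1,1,1,1 for degrees 0…4.
(t^3 + t^4 + t^6) has coefficients 0,0,0,1,1,0,1,0 for degrees 0…7.
[t^7] = 1·1 + 1·0 + 1·1 + 1·1 = 3.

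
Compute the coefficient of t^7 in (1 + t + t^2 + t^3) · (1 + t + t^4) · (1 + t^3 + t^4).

5

(1 + t + t^2 + t^3) has coefficients 1,1,1,1 for degrees 0…3.
(1 + t + t^4) has coefficients 1,1,0,0,1,0,0,0 for degrees 0…7.
Finally multiplying by (1 + t^3 + t^4), the product of all factors after the first has coefficients 1,1,0,1,3,1,0,1 for degrees 0…7.
[t^7] = 1·1 + 1·0 + 1·1 + 1·3 = 5.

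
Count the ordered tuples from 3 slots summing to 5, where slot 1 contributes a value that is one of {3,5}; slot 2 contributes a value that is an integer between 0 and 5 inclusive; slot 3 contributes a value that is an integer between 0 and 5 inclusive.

4

The generating function for the choices is (y^3 + y^5)·(1 + y + y^2 + y^3 + y^4 + y^5)·(1 + y + y^2 + y^3 + y^4 + y^5); the count is [y^5].
(y^3 + y^5) has coefficients 0,0,0,1,0,1 for degrees 0…5.
(1 + y + y^2 + y^3 + y^4 + y^5) has coefficients 1,1,1,1,1,1 for degrees 0…5.
Finally multiplying by (1 + y + y^2 + y^3 + y^4 + y^5), the product of all factors after the first has coefficients 1,2,3,4,5,6 for degrees 0…5.
[y^5] = 1·3 + 1·1 = 4.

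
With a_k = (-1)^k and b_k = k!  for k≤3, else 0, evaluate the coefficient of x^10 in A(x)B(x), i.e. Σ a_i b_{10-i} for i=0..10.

-4

Write out a_i and b_{10-i} for i = 0,…,10 and sum the products.
Σ = 1·0 − 1·0 + 1·0 − 1·0 + 1·0 − 1·0 + 1·0 − 1·6 + 1·2 − 1·1 + 1·1 = -4.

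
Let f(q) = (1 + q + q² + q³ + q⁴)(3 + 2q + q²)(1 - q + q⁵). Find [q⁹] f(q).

6

(1 + q + q² + q³ + q⁴) has coefficients 1,1,1,1,1 for degrees 0…4.
(3 + 2q + q²) has coefficients 3,2,1,0,0,0,0,0,0,0 for degrees 0…9.
Finally multiplying by (1 - q + q⁵), the product of all factors after the first has coefficients 3,-1,-1,-1,0,3,2,1,0,0 for degrees 0…9.
[q⁹] = 1·0 + 1·0 + 1·1 + 1·2 + 1·3 = 6.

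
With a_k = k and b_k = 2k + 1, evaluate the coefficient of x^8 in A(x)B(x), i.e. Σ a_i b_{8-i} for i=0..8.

204

This is [x^8] in the product of the two ordinary generating functions.
Σ = 0·17 + 1·15 + 2·13 + 3·11 + 4·9 + 5·7 + 6·5 + 7·3 + 8·1 = 204.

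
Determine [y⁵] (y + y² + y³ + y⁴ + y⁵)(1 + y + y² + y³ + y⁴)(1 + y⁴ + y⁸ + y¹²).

(y + y² + y³ + y⁴ + y⁵) has coefficients 0,1,1,1,1,1 for degrees 0…5.
(1 + y + y² + y³ + y⁴) has coefficients 1,1,1,1,1,0 for degrees 0…5.
Finally multiplying by (1 + y⁴ + y⁸ + y¹²), the product of all factors after the first has coefficients 1,1,1,1,2,1 for degrees 0…5.
[y⁵] = 1·2 + 1·1 + 1·1 + 1·1 + 1·1 = 6.

6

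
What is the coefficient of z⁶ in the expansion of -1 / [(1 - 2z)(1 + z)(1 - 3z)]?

-1555

The denominator gives the recurrence a_n = 4a_(n−1) − a_(n−2) − 6a_(n−3) for n ≥ 3; the numerator fixes a_0 = -1, a_1 = -4, a_2 = -15.
Iterating: -1, -4, -15, -50, -161, -504, -1555, so a_6 = -1555.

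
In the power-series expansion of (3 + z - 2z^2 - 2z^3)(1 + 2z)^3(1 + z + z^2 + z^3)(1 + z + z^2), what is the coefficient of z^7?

-152

(3 + z - 2z^2 - 2z^3) has coefficients 3,1,-2,-2 for degrees 0…3.
(1 + 2z)^3 has coefficients 1,6,12,8,0,0,0,0 for degrees 0…7.
Multiplying by (1 + z + z^2 + z^3) gives running coefficients 1,7,19,27,26,20,8,0 for degrees 0…7.
Finally multiplying by (1 + z + z^2), the product of all factors after the first has coefficients 1,8,27,53,72,73,54,28 for degrees 0…7.
[z^7] = 3·28 + 1·54 − 2·73 − 2·72 = -152.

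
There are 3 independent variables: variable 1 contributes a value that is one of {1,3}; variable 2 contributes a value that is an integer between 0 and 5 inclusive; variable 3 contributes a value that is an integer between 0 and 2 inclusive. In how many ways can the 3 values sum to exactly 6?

6

The generating function for the choices is (y + y^3)·(1 + y + y^2 + y^3 + y^4 + y^5)·(1 + y + y^2); the count is [y^6].
(y + y^3) has coefficients 0,1,0,1 for degrees 0…3.
(1 + y + y^2 + y^3 + y^4 + y^5) has coefficients 1,1,1,1,1,1,0 for degrees 0…6.
Finally multiplying by (1 + y + y^2), the product of all factors after the first has coefficients 1,2,3,3,3,3,2 for degrees 0…6.
[y^6] = 1·3 + 1·3 = 6.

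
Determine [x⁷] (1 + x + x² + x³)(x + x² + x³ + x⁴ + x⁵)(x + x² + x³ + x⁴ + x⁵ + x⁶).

(1 + x + x² + x³) has coefficients 1,1,1,1 for degrees 0…3.
(x + x² + x³ + x⁴ + x⁵) has coefficients 0,1,1,1,1,1,0,0 for degrees 0…7.
Finally multiplying by (x + x² + x³ + x⁴ + x⁵ + x⁶), the product of all factors after the first has coefficients 0,0,1,2,3,4,5,5 for degrees 0…7.
[x⁷] = 1·5 + 1·5 + 1·4 + 1·3 = 17.

17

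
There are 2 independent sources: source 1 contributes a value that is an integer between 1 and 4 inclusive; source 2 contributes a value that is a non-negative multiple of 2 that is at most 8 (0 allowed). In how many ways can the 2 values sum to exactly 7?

2

The generating function for the choices is (z + z² + z³ + z⁴)·(1 + z² + z⁴ + z⁶ + z⁸); the count is [z⁷].
(z + z² + z³ + z⁴) has coefficients 0,1,1,1,1 for degrees 0…4.
(1 + z² + z⁴ + z⁶ + z⁸) has coefficients 1,0,1,0,1,0,1,0 for degrees 0…7.
[z⁷] = 1·1 + 1·0 + 1·1 + 1·0 = 2.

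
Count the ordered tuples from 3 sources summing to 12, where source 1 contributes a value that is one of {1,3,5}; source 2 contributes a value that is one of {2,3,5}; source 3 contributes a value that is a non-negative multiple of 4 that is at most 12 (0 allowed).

The generating function for the choices is (z + z^3 + z^5)·(z^2 + z^3 + z^5)·(1 + z^4 + z^8 + z^12); the count is [z^12].
(z + z^3 + z^5) has coefficients 0,1,0,1,0,1 for degrees 0…5.
(z^2 + z^3 + z^5) has coefficients 0,0,1,1,0,1,0,0,0,0,0,0,0 for degrees 0…12.
Finally multiplying by (1 + z^4 + z^8 + z^12), the product of all factors after the first has coefficients 0,0,1,1,0,1,1,1,0,1,1,1,0 for degrees 0…12.
[z^12] = 1·1 + 1·1 + 1·1 = 3.

3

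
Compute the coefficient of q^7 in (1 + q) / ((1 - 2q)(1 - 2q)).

The denominator gives the recurrence a_n = 4a_(n−1) − 4a_(n−2) for n ≥ 2; the numerator fixes a_0 = 1, a_1 = 5.
Iterating: 1, 5, 16, 44, 112, 272, 640, 1472, so a_7 = 1472.

1472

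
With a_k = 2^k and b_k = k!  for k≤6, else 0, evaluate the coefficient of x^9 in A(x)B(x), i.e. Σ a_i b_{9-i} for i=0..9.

9856

The convolution is the x^9 coefficient of A(x)B(x).
Σ = 1·0 + 2·0 + 4·0 + 8·720 + 16·120 + 32·24 + 64·6 + 128·2 + 256·1 + 512·1 = 9856.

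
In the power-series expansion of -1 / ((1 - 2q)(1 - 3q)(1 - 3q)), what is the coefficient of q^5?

-3044

The denominator gives the recurrence a_n = 8a_(n−1) − 21a_(n−2) + 18a_(n−3) for n ≥ 3; the numerator fixes a_0 = -1, a_1 = -8, a_2 = -43.
Iterating: -1, -8, -43, -194, -793, -3044, so a_5 = -3044.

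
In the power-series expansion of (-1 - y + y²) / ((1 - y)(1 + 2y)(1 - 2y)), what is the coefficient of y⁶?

Partial fractions give a closed form: a_n = (1/3)·1^n + (-1/12)·(-2)^n + (-5/4)·2^n.
At n = 6: a_6 = -85.

-85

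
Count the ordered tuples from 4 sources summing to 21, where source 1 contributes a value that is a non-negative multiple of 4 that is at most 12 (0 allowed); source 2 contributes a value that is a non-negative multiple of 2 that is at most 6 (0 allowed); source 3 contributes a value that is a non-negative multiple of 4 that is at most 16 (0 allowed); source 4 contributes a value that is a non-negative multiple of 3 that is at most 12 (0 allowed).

The generating function for the choices is (1 + q^4 + q^8 + q^12)·(1 + q^2 + q^4 + q^6)·(1 + q^4 + q^8 + q^12 + q^16)·(1 + q^3 + q^6 + q^9 + q^12); the count is [q^21].
(1 + q^4 + q^8 + q^12) has coefficients 1,0,0,0,1,0,0,0,1,0,0,0,1 for degrees 0…12.
(1 + q^2 + q^4 + q^6) has coefficients 1,0,1,0,1,0,1,0,0,0,0,0,0,0,0,0,0,0,0,0,0,0 for degrees 0…21.
Multiplying by (1 + q^4 + q^8 + q^12 + q^16) gives running coefficients 1,0,1,0,2,0,2,0,2,0,2,0,2,0,2,0,2,0,2,0,1,0 for degrees 0…21.
Finally multiplying by (1 + q^3 + q^6 + q^9 + q^12), the product of all factors after the first has coefficients 1,0,1,1,2,1,3,2,3,3,4,3,5,4,5,4,6,4,6,4,5,4 for degrees 0…21.
[q^21] = 1·4 + 1·4 + 1·4 + 1·3 = 15.

15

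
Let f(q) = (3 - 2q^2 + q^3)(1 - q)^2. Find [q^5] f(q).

(3 - 2q^2 + q^3) has coefficients 3,0,-2,1 for degrees 0…3.
(1 - q)^2 has coefficients 1,-2,1,0,0,0 for degrees 0…5.
[q^5] = 3·0 − 2·0 + 1·1 = 1.

1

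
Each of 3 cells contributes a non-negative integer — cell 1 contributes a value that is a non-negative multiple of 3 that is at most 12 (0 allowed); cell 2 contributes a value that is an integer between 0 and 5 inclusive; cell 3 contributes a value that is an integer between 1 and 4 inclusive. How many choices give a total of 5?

The generating function for the choices is (1 + t³ + t⁶ + t⁹ + t¹²)·(1 + t + t² + t³ + t⁴ + t⁵)·(t + t² + t³ + t⁴); the count is [t⁵].
(1 + t³ + t⁶ + t⁹ + t¹²) has coefficients 1,0,0,1,0,0 for degrees 0…5.
(1 + t + t² + t³ + t⁴ + t⁵) has coefficients 1,1,1,1,1,1 for degrees 0…5.
Finally multiplying by (t + t² + t³ + t⁴), the product of all factors after the first has coefficients 0,1,2,3,4,4 for degrees 0…5.
[t⁵] = 1·4 + 1·2 = 6.

6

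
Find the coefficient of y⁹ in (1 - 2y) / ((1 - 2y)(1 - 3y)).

19683

Partial fractions give a closed form: a_n = (1)·3^n.
At n = 9: a_9 = 19683.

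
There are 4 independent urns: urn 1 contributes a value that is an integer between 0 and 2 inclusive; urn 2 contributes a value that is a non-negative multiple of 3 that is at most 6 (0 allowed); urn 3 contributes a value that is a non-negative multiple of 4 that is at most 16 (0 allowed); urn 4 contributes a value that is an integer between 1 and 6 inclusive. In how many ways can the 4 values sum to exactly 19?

The generating function for the choices is (1 + q + q²)·(1 + q³ + q⁶)·(1 + q⁴ + q⁸ + q¹² + q¹⁶)·(q + q² + q³ + q⁴ + q⁵ + q⁶); the count is [q¹⁹].
(1 + q + q²) has coefficients 1,1,1 for degrees 0…2.
(1 + q³ + q⁶) has coefficients 1,0,0,1,0,0,1,0,0,0,0,0,0,0,0,0,0,0,0,0 for degrees 0…19.
Multiplying by (1 + q⁴ + q⁸ + q¹² + q¹⁶) gives running coefficients 1,0,0,1,1,0,1,1,1,0,1,1,1,0,1,1,1,0,1,1 for degrees 0…19.
Finally multiplying by (q + q² + q³ + q⁴ + q⁵ + q⁶), the product of all factors after the first has coefficients 0,1,1,1,2,3,3,3,4,5,4,4,5,5,4,4,5,5,4,4 for degrees 0…19.
[q¹⁹] = 1·4 + 1·4 + 1·5 = 13.

13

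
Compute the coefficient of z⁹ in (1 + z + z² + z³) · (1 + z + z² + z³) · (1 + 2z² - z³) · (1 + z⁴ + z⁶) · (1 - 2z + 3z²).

(1 + z + z² + z³) has coefficients 1,1,1,1 for degrees 0…3.
(1 + z + z² + z³) has coefficients 1,1,1,1,0,0,0,0,0,0 for degrees 0…9.
Multiplying by (1 + 2z² - z³) gives running coefficients 1,1,3,2,1,1,-1,0,0,0 for degrees 0…9.
Multiplying by (1 + z⁴ + z⁶) gives running coefficients 1,1,3,2,2,2,3,3,4,3 for degrees 0…9.
Finally multiplying by (1 - 2z + 3z²), the product of all factors after the first has coefficients 1,-1,4,-1,7,4,5,3,7,4 for degrees 0…9.
[z⁹] = 1·4 + 1·7 + 1·3 + 1·5 = 19.

19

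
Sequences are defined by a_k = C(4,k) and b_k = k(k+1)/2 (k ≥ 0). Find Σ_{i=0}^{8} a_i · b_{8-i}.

344

The convolution is the t^8 coefficient of A(t)B(t).
Σ = 1·36 + 4·28 + 6·21 + 4·15 + 1·10 + 0·6 + 0·3 + 0·1 + 0·0 = 344.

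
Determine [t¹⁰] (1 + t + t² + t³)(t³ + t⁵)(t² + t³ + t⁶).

3

(1 + t + t² + t³) has coefficients 1,1,1,1 for degrees 0…3.
(t³ + t⁵) has coefficients 0,0,0,1,0,1,0,0,0,0,0 for degrees 0…10.
Finally multiplying by (t² + t³ + t⁶), the product of all factors after the first has coefficients 0,0,0,0,0,1,1,1,1,1,0 for degrees 0…10.
[t¹⁰] = 1·0 + 1·1 + 1·1 + 1·1 = 3.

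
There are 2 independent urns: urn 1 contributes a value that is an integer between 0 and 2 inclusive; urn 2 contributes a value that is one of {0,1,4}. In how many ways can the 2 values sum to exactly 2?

The generating function for the choices is (1 + q + q²)·(1 + q + q⁴); the count is [q²].
(1 + q + q²) has coefficients 1,1,1 for degrees 0…2.
(1 + q + q⁴) has coefficients 1,1,0 for degrees 0…2.
[q²] = 1·0 + 1·1 + 1·1 = 2.

2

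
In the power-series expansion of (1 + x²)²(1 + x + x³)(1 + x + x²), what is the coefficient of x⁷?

4

(1 + x²)² has coefficients 1,0,2,0,1 for degrees 0…4.
(1 + x + x³) has coefficients 1,1,0,1,0,0,0,0 for degrees 0…7.
Finally multiplying by (1 + x + x²), the product of all factors after the first has coefficients 1,2,2,2,1,1,0,0 for degrees 0…7.
[x⁷] = 1·0 + 2·1 + 1·2 = 4.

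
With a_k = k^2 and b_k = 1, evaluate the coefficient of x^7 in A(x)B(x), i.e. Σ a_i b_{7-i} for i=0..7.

The convolution is the x^7 coefficient of A(x)B(x).
Σ = 0·1 + 1·1 + 4·1 + 9·1 + 16·1 + 25·1 + 36·1 + 49·1 = 140.

140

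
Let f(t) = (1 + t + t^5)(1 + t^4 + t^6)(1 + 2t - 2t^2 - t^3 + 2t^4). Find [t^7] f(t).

-2

(1 + t + t^5) has coefficients 1,1,0,0,0,1 for degrees 0…5.
(1 + t^4 + t^6) has coefficients 1,0,0,0,1,0,1,0 for degrees 0…7.
Finally multiplying by (1 + 2t - 2t^2 - t^3 + 2t^4), the product of all factors after the first has coefficients 1,2,-2,-1,3,2,-1,1 for degrees 0…7.
[t^7] = 1·1 + 1·(-1) + 1·(-2) = -2.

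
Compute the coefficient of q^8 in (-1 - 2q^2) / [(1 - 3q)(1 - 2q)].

The denominator gives the recurrence a_n = 5a_(n−1) − 6a_(n−2) for n ≥ 3; the numerator fixes a_0 = -1, a_1 = -5, a_2 = -21.
Iterating: -1, -5, -21, -75, -249, -795, -2481, -7635, -23289, so a_8 = -23289.

-23289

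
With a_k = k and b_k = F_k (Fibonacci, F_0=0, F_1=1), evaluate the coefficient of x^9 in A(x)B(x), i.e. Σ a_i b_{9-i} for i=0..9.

This is [x^9] in the product of the two ordinary generating functions.
Σ = 0·34 + 1·21 + 2·13 + 3·8 + 4·5 + 5·3 + 6·2 + 7·1 + 8·1 + 9·0 = 133.

133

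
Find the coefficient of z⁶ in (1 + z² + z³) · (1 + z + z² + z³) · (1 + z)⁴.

(1 + z² + z³) has coefficients 1,0,1,1 for degrees 0…3.
(1 + z + z² + z³) has coefficients 1,1,1,1,0,0,0 for degrees 0…6.
Finally multiplying by (1 + z)⁴, the product of all factors after the first has coefficients 1,5,11,15,15,11,5 for degrees 0…6.
[z⁶] = 1·5 + 1·15 + 1·15 = 35.

35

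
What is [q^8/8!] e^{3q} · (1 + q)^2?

The EGF product rule gives c_8 = Σ_{k_1+k_2=8} C(8; k_1,k_2) · ∏ g_i(k_i), where e^{3q} gives (3)^k; (1+q)^2 gives the falling factorial (2)_k.
g_1(k) for k = 0…8: 1, 3, 9, 27, 81, 243, 729, 2187, 6561.
g_2(k) for k = 0…8: 1, 2, 2, 0, 0, 0, 0, 0, 0.
c_8 = Σ_k C(8,k)·g_1(k)·g_2(8−k) = 28·729·2 + 8·2187·2 + 1·6561·1 = 40824 + 34992 + 6561 = 82377.

82377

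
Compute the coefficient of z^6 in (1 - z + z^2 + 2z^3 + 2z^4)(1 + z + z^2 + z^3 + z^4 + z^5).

4

(1 - z + z^2 + 2z^3 + 2z^4) has coefficients 1,-1,1,2,2 for degrees 0…4.
(1 + z + z^2 + z^3 + z^4 + z^5) has coefficients 1,1,1,1,1,1,0 for degrees 0…6.
[z^6] = 1·0 − 1·1 + 1·1 + 2·1 + 2·1 = 4.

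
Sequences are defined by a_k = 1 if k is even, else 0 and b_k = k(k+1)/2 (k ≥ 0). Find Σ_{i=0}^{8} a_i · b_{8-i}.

Write out a_i and b_{8-i} for i = 0,…,8 and sum the products.
Σ = 1·36 + 0·28 + 1·21 + 0·15 + 1·10 + 0·6 + 1·3 + 0·1 + 1·0 = 70.

70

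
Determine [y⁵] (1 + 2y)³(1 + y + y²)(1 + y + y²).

54

(1 + 2y)³ has coefficients 1,6,12,8 for degrees 0…3.
(1 + y + y²) has coefficients 1,1,1,0,0,0 for degrees 0…5.
Finally multiplying by (1 + y + y²), the product of all factors after the first has coefficients 1,2,3,2,1,0 for degrees 0…5.
[y⁵] = 1·0 + 6·1 + 12·2 + 8·3 = 54.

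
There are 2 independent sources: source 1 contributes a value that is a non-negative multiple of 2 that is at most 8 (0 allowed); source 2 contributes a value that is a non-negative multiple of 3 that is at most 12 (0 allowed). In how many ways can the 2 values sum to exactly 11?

2

The generating function for the choices is (1 + y² + y⁴ + y⁶ + y⁸)·(1 + y³ + y⁶ + y⁹ + y¹²); the count is [y¹¹].
(1 + y² + y⁴ + y⁶ + y⁸) has coefficients 1,0,1,0,1,0,1,0,1 for degrees 0…8.
(1 + y³ + y⁶ + y⁹ + y¹²) has coefficients 1,0,0,1,0,0,1,0,0,1,0,0 for degrees 0…11.
[y¹¹] = 1·0 + 1·1 + 1·0 + 1·0 + 1·1 = 2.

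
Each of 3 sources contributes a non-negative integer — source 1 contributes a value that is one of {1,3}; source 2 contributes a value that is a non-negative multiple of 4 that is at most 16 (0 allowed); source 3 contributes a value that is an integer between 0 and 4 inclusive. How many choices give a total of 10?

The generating function for the choices is (q + q³)·(1 + q⁴ + q⁸ + q¹² + q¹⁶)·(1 + q + q² + q³ + q⁴); the count is [q¹⁰].
(q + q³) has coefficients 0,1,0,1 for degrees 0…3.
(1 + q⁴ + q⁸ + q¹² + q¹⁶) has coefficients 1,0,0,0,1,0,0,0,1,0,0 for degrees 0…10.
Finally multiplying by (1 + q + q² + q³ + q⁴), the product of all factors after the first has coefficients 1,1,1,1,2,1,1,1,2,1,1 for degrees 0…10.
[q¹⁰] = 1·1 + 1·1 = 2.

2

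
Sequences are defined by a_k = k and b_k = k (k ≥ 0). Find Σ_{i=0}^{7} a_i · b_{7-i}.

This is [x^7] in the product of the two ordinary generating functions.
Σ = 0·7 + 1·6 + 2·5 + 3·4 + 4·3 + 5·2 + 6·1 + 7·0 = 56.

56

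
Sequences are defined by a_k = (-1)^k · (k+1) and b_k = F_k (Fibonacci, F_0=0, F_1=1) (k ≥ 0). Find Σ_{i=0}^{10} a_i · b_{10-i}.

12

This is [x^10] in the product of the two ordinary generating functions.
Σ = 1·55 − 2·34 + 3·21 − 4·13 + 5·8 − 6·5 + 7·3 − 8·2 + 9·1 − 10·1 + 11·0 = 12.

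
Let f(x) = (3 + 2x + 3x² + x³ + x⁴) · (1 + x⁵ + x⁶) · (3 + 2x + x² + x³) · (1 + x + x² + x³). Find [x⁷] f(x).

(3 + 2x + 3x² + x³ + x⁴) has coefficients 3,2,3,1,1 for degrees 0…4.
(1 + x⁵ + x⁶) has coefficients 1,0,0,0,0,1,1,0 for degrees 0…7.
Multiplying by (3 + 2x + x² + x³) gives running coefficients 3,2,1,1,0,3,5,3 for degrees 0…7.
Finally multiplying by (1 + x + x² + x³), the product of all factors after the first has coefficients 3,5,6,7,4,5,9,11 for degrees 0…7.
[x⁷] = 3·11 + 2·9 + 3·5 + 1·4 + 1·7 = 77.

77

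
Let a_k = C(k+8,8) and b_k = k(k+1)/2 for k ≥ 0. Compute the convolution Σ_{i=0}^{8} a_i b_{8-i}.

The convolution is the x^8 coefficient of A(x)B(x).
Σ = 1·36 + 9·28 + 45·21 + 165·15 + 495·10 + 1287·6 + 3003·3 + 6435·1 + 12870·0 = 31824.

31824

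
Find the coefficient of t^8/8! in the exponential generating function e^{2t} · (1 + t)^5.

336896

The EGF product rule gives c_8 = Σ_{k_1+k_2=8} C(8; k_1,k_2) · ∏ g_i(k_i), where e^{2t} gives (2)^k; (1+t)^5 gives the falling factorial (5)_k.
g_1(k) for k = 0…8: 1, 2, 4, 8, 16, 32, 64, 128, 256.
g_2(k) for k = 0…8: 1, 5, 20, 60, 120, 120, 0, 0, 0.
c_8 = Σ_k C(8,k)·g_1(k)·g_2(8−k) = 56·8·120 + 70·16·120 + 56·32·60 + 28·64·20 + 8·128·5 + 1·256·1 = 53760 + 134400 + 107520 + 35840 + 5120 + 256 = 336896.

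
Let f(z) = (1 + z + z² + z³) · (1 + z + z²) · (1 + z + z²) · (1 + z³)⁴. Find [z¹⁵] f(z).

(1 + z + z² + z³) has coefficients 1,1,1,1 for degrees 0…3.
(1 + z + z²) has coefficients 1,1,1,0,0,0,0,0,0,0,0,0,0,0,0,0 for degrees 0…15.
Multiplying by (1 + z + z²) gives running coefficients 1,2,3,2,1,0,0,0,0,0,0,0,0,0,0,0 for degrees 0…15.
Finally multiplying by (1 + z³)⁴, the product of all factors after the first has coefficients 1,2,3,6,9,12,14,16,18,16,14,12,9,6,3,2 for degrees 0…15.
[z¹⁵] = 1·2 + 1·3 + 1·6 + 1·9 = 20.

20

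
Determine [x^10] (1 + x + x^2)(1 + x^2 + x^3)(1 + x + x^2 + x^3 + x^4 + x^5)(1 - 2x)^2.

9

(1 + x + x^2) has coefficients 1,1,1 for degrees 0…2.
(1 + x^2 + x^3) has coefficients 1,0,1,1,0,0,0,0,0,0,0 for degrees 0…10.
Multiplying by (1 + x + x^2 + x^3 + x^4 + x^5) gives running coefficients 1,1,2,3,3,3,2,2,1,0,0 for degrees 0…10.
Finally multiplying by (1 - 2x)^2, the product of all factors after the first has coefficients 1,-3,2,-1,-1,3,2,6,1,4,4 for degrees 0…10.
[x^10] = 1·4 + 1·4 + 1·1 = 9.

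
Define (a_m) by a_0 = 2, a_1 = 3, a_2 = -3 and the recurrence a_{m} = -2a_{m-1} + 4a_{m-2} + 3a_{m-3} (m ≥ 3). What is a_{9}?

14400

The ordinary generating function has denominator 1 + 2q - 4q^2 - 3q^3.
Iterating the recurrence: a_0,…,a_{9} = 2, 3, -3, 24, -51, 189, -510, 1623, -4719, 14400.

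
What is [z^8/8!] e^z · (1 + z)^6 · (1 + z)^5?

The EGF product rule gives c_8 = Σ_{k_1+k_2+k_3=8} C(8; k_1,k_2,k_3) · ∏ g_i(k_i), where e^z gives (1)^k; (1+z)^6 gives the falling factorial (6)_k; (1+z)^5 gives the falling factorial (5)_k.
g_1(k) for k = 0…8: 1, 1, 1, 1, 1, 1, 1, 1, 1.
g_2(k) for k = 0…8: 1, 6, 30, 120, 360, 720, 720, 0, 0.
g_3(k) for k = 0…8: 1, 5, 20, 60, 120, 120, 0, 0, 0.
First combine the last two factors: h(k) = Σ_j C(k,j)·g_2(j)·g_3(k−j) for k = 0…8: 1, 11, 110, 990, 7920, 55440, 332640, 1663200, 6652800.
c_8 = Σ_k C(8,k)·g_1(k)·h(8−k) = 1·1·6652800 + 8·1·1663200 + 28·1·332640 + 56·1·55440 + 70·1·7920 + 56·1·990 + 28·1·110 + 8·1·11 + 1·1·1 = 6652800 + 13305600 + 9313920 + 3104640 + 554400 + 55440 + 3080 + 88 + 1 = 32989969.

32989969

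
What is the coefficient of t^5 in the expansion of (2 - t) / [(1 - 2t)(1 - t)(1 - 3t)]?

1631

The denominator gives the recurrence a_n = 6a_(n−1) − 11a_(n−2) + 6a_(n−3) for n ≥ 3; the numerator fixes a_0 = 2, a_1 = 11, a_2 = 44.
Iterating: 2, 11, 44, 155, 512, 1631, so a_5 = 1631.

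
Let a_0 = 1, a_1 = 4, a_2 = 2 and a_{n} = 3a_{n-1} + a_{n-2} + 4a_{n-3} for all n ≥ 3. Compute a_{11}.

432354

The ordinary generating function has denominator 1 - 3z - z^2 - 4z^3.
Iterating the recurrence: a_0,…,a_{11} = 1, 4, 2, 14, 60, 202, 722, 2608, 9354, 33558, 120460, 432354.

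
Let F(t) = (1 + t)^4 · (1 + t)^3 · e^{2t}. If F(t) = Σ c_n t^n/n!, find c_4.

3768

The EGF product rule gives c_4 = Σ_{k_1+k_2+k_3=4} C(4; k_1,k_2,k_3) · ∏ g_i(k_i), where (1+t)^4 gives the falling factorial (4)_k; (1+t)^3 gives the falling factorial (3)_k; e^{2t} gives (2)^k.
g_1(k) for k = 0…4: 1, 4, 12, 24, 24.
g_2(k) for k = 0…4: 1, 3, 6, 6, 0.
g_3(k) for k = 0…4: 1, 2, 4, 8, 16.
First combine the last two factors: h(k) = Σ_j C(k,j)·g_2(j)·g_3(k−j) for k = 0…4: 1, 5, 22, 86, 304.
c_4 = Σ_k C(4,k)·g_1(k)·h(4−k) = 1·1·304 + 4·4·86 + 6·12·22 + 4·24·5 + 1·24·1 = 304 + 1376 + 1584 + 480 + 24 = 3768.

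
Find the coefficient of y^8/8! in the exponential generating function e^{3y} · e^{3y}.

The EGF product rule gives c_8 = Σ_{k_1+k_2=8} C(8; k_1,k_2) · ∏ g_i(k_i), where e^{3y} gives (3)^k; e^{3y} gives (3)^k.
g_1(k) for k = 0…8: 1, 3, 9, 27, 81, 243, 729, 2187, 6561.
g_2(k) for k = 0…8: 1, 3, 9, 27, 81, 243, 729, 2187, 6561.
c_8 = Σ_k C(8,k)·g_1(k)·g_2(8−k) = 1·1·6561 + 8·3·2187 + 28·9·729 + 56·27·243 + 70·81·81 + 56·243·27 + 28·729·9 + 8·2187·3 + 1·6561·1 = 6561 + 52488 + 183708 + 367416 + 459270 + 367416 + 183708 + 52488 + 6561 = 1679616.

1679616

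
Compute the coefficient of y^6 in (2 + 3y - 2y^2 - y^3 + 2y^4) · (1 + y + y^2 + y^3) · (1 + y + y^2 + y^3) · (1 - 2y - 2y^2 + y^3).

(2 + 3y - 2y^2 - y^3 + 2y^4) has coefficients 2,3,-2,-1,2 for degrees 0…4.
(1 + y + y^2 + y^3) has coefficients 1,1,1,1,0,0,0 for degrees 0…6.
Multiplying by (1 + y + y^2 + y^3) gives running coefficients 1,2,3,4,3,2,1 for degrees 0…6.
Finally multiplying by (1 - 2y - 2y^2 + y^3), the product of all factors after the first has coefficients 1,0,-3,-5,-9,-9,-5 for degrees 0…6.
[y^6] = 2·(-5) + 3·(-9) − 2·(-9) − 1·(-5) + 2·(-3) = -20.

-20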